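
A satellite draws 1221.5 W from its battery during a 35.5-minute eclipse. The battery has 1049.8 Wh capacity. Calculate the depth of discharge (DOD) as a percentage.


E_used = P * t / 60 = 1221.5 * 35.5 / 60 = 722.7208 Wh
DOD = E_used / E_total * 100 = 722.7208 / 1049.8 * 100
DOD = 68.8437 %

68.8437 %


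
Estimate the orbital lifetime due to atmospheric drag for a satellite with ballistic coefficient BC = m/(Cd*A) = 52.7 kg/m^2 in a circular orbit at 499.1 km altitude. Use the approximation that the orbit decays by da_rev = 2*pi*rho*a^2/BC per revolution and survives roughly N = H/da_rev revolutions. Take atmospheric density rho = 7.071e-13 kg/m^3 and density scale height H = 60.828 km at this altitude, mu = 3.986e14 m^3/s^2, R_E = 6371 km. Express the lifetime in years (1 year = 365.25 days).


a = R_E + alt = 6870.1000 km = 6.8701e+06 m
da_rev = 2*pi*rho*a^2/BC = 2*pi*7.071e-13*(6.8701e+06)^2/52.7 = 3.979021 m per revolution
N = H/da_rev = 60828.0000 m / 3.979021 m = 15287.1783 revolutions
P = 2*pi*sqrt(a^3/mu) = 5667.0339 s
lifetime = N*P = 15287.1783 * 5667.0339 = 8.6632957e+07 s = 1002.6963 days
years = 1002.6963 / 365.25 = 2.7452 years

2.7452 years


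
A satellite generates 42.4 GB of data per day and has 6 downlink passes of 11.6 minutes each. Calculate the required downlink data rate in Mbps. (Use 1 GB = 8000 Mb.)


total contact time = 6 * 11.6 * 60 = 4176.0000 s
data = 42.4 GB = 339200.0000 Mb
rate = 339200.0000 / 4176.0000 = 81.2261 Mbps

81.2261 Mbps


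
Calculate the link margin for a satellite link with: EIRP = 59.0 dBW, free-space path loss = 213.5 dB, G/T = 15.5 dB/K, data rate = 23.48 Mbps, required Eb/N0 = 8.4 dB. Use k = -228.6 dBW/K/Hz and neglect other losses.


C/N0 = EIRP - FSPL + G/T - k = 59.0 - 213.5 + 15.5 - (-228.6)
C/N0 = 89.6000 dB-Hz
R_b = 23.48 Mbps = 2.348e+07 bps -> 10*log10(R_b) = 73.7070 dB-Hz
Eb/N0 = C/N0 - 10*log10(R_b) = 89.6000 - 73.7070 = 15.8930 dB
Margin = Eb/N0 - Eb/N0_req = 15.8930 - 8.4 = 7.4930 dB (link closes)

7.4930 dB


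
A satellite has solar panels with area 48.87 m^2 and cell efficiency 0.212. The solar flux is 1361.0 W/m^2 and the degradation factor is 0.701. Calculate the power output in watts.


P = area * eta * S * degradation
P = 48.87 * 0.212 * 1361.0 * 0.701
P = 9884.4917 W

9884.4917 W


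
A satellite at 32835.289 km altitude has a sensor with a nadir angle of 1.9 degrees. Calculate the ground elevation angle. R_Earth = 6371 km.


r = R_E + alt = 39206.2890 km
Law of sines in the satellite / Earth-center / ground-point triangle:
  sin(nadir)/R_E = sin(90 + el)/r  =>  cos(el) = (r/R_E)*sin(nadir)
cos(el) = (39206.2890 / 6371.0000) * sin(1.9 deg) = 0.2040326
el = arccos(0.2040326) = 78.2271 deg
(Earth-central angle = 90 - nadir - el = 9.8729 deg)

78.2271 degrees


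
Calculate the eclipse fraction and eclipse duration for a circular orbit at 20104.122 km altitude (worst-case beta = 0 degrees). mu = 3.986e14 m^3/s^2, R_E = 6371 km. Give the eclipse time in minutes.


r = 26475.1220 km
T = 714.5242 min
Eclipse fraction = arcsin(R_E/r)/pi = arcsin(6371.0000/26475.1220)/pi
= arcsin(0.240641)/pi = 0.07735765
Eclipse duration = 0.07735765 * 714.5242 = 55.2739 min

55.2739 minutes


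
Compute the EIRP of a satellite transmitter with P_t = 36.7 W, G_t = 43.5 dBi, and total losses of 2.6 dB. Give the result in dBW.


Pt = 36.7 W = 15.6467 dBW
EIRP = Pt_dBW + Gt - losses = 15.6467 + 43.5 - 2.6 = 56.5467 dBW

56.5467 dBW


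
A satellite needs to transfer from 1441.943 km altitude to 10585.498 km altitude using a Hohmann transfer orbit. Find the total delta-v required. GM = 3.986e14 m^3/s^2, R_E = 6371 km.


r1 = 7812.9430 km = 7.812943e+06 m
r2 = 16956.4980 km = 1.6956498e+07 m
dv1 = sqrt(mu/r1)*(sqrt(2*r2/(r1+r2)) - 1) = 1215.0087 m/s
dv2 = sqrt(mu/r2)*(1 - sqrt(2*r1/(r1+r2))) = 997.5011 m/s
total dv = |dv1| + |dv2| = 1215.0087 + 997.5011 = 2212.5098 m/s = 2.2125 km/s

2.2125 km/s


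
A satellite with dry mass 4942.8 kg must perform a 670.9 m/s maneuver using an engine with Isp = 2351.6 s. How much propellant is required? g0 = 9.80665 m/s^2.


ve = Isp * g0 = 2351.6 * 9.80665 = 23061.318140 m/s
mass ratio = exp(dv/ve) = exp(670.9/23061.318140) = 1.02951931
m_prop = m_dry * (mr - 1) = 4942.8 * (1.02951931 - 1)
m_prop = 145.9081 kg

145.9081 kg


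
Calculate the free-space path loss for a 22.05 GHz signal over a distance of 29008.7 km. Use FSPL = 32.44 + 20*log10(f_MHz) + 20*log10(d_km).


f = 22.05 GHz = 22050.0000 MHz
d = 29008.7 km
FSPL = 32.44 + 20*log10(22050.0000) + 20*log10(29008.7)
FSPL = 32.44 + 86.8682 + 89.2506
FSPL = 208.5587 dB

208.5587 dB


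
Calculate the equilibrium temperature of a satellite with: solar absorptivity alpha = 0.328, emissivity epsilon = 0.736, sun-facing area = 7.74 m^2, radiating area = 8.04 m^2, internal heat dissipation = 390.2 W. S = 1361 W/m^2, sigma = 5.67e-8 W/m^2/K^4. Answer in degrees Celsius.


Numerator = alpha*S*A_sun + Q_int = 0.328*1361*7.74 + 390.2 = 3845.3979 W
Denominator = eps*sigma*A_rad = 0.736*5.67e-8*8.04 = 3.3551885e-07 W/K^4
T^4 = 1.1461049e+10 K^4
T = 327.1946 K = 54.0446 C

54.0446 degrees Celsius


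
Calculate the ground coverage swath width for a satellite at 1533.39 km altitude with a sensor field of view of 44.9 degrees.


FOV = 44.9 deg = 0.7836528 rad
swath = 2 * alt * tan(FOV/2) = 2 * 1533.39 * tan(0.3918264)
swath = 2 * 1533.39 * 0.4131915
swath = 1267.1676 km

1267.1676 km


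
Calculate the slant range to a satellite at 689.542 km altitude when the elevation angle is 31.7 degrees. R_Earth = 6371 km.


h = 689.542 km, el = 31.7 deg
d = -R_E*sin(el) + sqrt((R_E*sin(el))^2 + 2*R_E*h + h^2)
d = -6371.0000*sin(0.5532694) + sqrt((6371.0000*0.5254717)^2 + 2*6371.0000*689.542 + 689.542^2)
d = 1176.5148 km

1176.5148 km


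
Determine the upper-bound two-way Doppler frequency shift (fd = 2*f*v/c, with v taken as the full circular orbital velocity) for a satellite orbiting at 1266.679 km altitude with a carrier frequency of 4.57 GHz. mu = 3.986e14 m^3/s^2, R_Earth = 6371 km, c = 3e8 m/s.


r = 7.637679e+06 m
v = sqrt(mu/r) = 7224.1698 m/s (worst-case radial velocity)
f = 4.57 GHz = 4.57e+09 Hz
fd = 2*f*v/c = 2*4.57e+09*7224.1698/3.0e+08
fd = 220096.3738 Hz

220096.3738 Hz


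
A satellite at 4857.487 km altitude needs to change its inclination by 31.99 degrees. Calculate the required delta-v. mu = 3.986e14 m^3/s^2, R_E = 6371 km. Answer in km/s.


r = 11228.4870 km = 1.1228487e+07 m
V = sqrt(mu/r) = 5958.1033 m/s
di = 31.99 deg = 0.5583308 rad
dV = 2*V*sin(di/2) = 2*5958.1033*sin(0.2791654)
dV = 3283.5521 m/s = 3.2836 km/s

3.2836 km/s


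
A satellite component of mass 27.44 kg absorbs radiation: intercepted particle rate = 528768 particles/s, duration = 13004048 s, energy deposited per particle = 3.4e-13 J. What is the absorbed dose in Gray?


Total energy deposited = rate * time * E_per
  = 528768 * 13004048 * 3.4e-13 = 2.3379 J
Dose = E_total / mass = 2.3379 / 27.44
Dose = 0.08519979 Gy

0.0852 Gy


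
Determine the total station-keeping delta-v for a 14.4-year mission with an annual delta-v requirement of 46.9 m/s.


dV = rate * years = 46.9 * 14.4
dV = 675.3600 m/s

675.3600 m/s


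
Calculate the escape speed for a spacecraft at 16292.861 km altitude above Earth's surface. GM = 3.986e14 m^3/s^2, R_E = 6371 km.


r = 6371.0 + 16292.861 = 22663.8610 km = 2.2663861e+07 m
v_esc = sqrt(2*mu/r) = sqrt(2*3.986e14 / 2.2663861e+07)
v_esc = 5930.8467 m/s = 5.9308 km/s

5.9308 km/s


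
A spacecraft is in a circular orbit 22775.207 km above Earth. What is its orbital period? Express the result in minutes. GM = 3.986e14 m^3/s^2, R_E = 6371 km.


r = 29146.2070 km = 2.9146207e+07 m
T = 2*pi*sqrt(r^3/mu) = 2*pi*sqrt(2.4759743e+22 / 3.986e14)
T = 49520.4165 s = 825.3403 min

825.3403 minutes


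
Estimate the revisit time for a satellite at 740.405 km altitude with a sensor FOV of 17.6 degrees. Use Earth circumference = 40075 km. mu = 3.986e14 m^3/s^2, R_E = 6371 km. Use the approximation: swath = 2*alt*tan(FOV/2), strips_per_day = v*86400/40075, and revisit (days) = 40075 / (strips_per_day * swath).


swath = 2*740.405*tan(0.153589) = 229.2415 km
v = sqrt(mu/r) = 7486.7088 m/s = 7.4867 km/s
strips/day = v*86400/40075 = 7.4867*86400/40075 = 16.1410
coverage/day = strips * swath = 16.1410 * 229.2415 = 3700.1931 km
revisit = 40075 / 3700.1931 = 10.8305 days

10.8305 days


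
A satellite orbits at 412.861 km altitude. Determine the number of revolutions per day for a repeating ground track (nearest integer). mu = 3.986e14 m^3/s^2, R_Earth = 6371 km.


r = 6.783861e+06 m
T = 2*pi*sqrt(r^3/mu) = 5560.6637 s = 92.6777 min
revs/day = 1440 / 92.6777 = 15.5377
Rounded: 16 revolutions per day

16 revolutions per day


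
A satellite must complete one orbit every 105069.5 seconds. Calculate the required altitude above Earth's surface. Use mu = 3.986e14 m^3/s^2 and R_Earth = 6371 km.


T = 105069.5 s
r = (mu*T^2/(4*pi^2))^(1/3) = (3.986e14 * 105069.5^2 / (4*pi^2))^(1/3)
r = 4.8125689e+07 m = 48125.6893 km
alt = r - R_E = 48125.6893 - 6371 = 41754.6893 km

41754.6893 km


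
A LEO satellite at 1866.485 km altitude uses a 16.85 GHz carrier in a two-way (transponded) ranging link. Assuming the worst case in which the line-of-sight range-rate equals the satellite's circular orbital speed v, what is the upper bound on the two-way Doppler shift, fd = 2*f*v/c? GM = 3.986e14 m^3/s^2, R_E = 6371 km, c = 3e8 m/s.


r = 8.237485e+06 m
v = sqrt(mu/r) = 6956.1883 m/s (worst-case radial velocity)
f = 16.85 GHz = 1.685e+10 Hz
fd = 2*f*v/c = 2*1.685e+10*6956.1883/3.0e+08
fd = 781411.8176 Hz

781411.8176 Hz


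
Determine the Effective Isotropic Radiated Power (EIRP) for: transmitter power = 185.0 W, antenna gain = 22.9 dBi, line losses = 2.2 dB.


Pt = 185.0 W = 22.6717 dBW
EIRP = Pt_dBW + Gt - losses = 22.6717 + 22.9 - 2.2 = 43.3717 dBW

43.3717 dBW


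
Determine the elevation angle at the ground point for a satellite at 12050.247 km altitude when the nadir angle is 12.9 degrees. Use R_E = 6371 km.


r = R_E + alt = 18421.2470 km
Law of sines in the satellite / Earth-center / ground-point triangle:
  sin(nadir)/R_E = sin(90 + el)/r  =>  cos(el) = (r/R_E)*sin(nadir)
cos(el) = (18421.2470 / 6371.0000) * sin(12.9 deg) = 0.6455102
el = arccos(0.6455102) = 49.7961 deg
(Earth-central angle = 90 - nadir - el = 27.3039 deg)

49.7961 degrees


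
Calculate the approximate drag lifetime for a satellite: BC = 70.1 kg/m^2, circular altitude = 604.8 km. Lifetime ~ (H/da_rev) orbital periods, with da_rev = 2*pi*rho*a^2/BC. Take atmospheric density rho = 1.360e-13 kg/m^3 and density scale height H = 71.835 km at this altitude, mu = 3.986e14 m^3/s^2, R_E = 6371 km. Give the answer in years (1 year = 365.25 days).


a = R_E + alt = 6975.8000 km = 6.9758e+06 m
da_rev = 2*pi*rho*a^2/BC = 2*pi*1.360e-13*(6.9758e+06)^2/70.1 = 0.593183142 m per revolution
N = H/da_rev = 71835.0000 m / 0.593183142 m = 121100.8792 revolutions
P = 2*pi*sqrt(a^3/mu) = 5798.3210 s
lifetime = N*P = 121100.8792 * 5798.3210 = 7.0218177e+08 s = 8127.1038 days
years = 8127.1038 / 365.25 = 22.2508 years

22.2508 years


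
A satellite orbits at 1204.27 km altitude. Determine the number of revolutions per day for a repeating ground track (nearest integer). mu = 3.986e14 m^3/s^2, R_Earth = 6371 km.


r = 7.57527e+06 m
T = 2*pi*sqrt(r^3/mu) = 6561.5795 s = 109.3597 min
revs/day = 1440 / 109.3597 = 13.1676
Rounded: 13 revolutions per day

13 revolutions per day


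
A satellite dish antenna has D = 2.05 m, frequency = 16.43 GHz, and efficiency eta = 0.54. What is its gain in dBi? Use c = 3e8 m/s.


lambda = c/f = 3e8 / 1.643e+10 = 0.01825928 m
G = eta*(pi*D/lambda)^2 = 0.54*(pi*2.05/0.01825928)^2
G = 67179.0479 (linear)
G = 10*log10(67179.0479) = 48.2723 dBi

48.2723 dBi


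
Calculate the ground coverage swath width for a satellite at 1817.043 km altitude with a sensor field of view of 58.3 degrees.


FOV = 58.3 deg = 1.0175 rad
swath = 2 * alt * tan(FOV/2) = 2 * 1817.043 * tan(0.5087635)
swath = 2 * 1817.043 * 0.5577364
swath = 2026.8621 km

2026.8621 km


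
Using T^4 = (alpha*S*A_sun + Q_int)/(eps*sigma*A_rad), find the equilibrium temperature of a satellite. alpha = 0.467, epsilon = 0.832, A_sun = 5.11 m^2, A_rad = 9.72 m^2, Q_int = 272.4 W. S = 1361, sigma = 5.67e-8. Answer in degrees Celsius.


Numerator = alpha*S*A_sun + Q_int = 0.467*1361*5.11 + 272.4 = 3520.2496 W
Denominator = eps*sigma*A_rad = 0.832*5.67e-8*9.72 = 4.5853517e-07 W/K^4
T^4 = 7.6771638e+09 K^4
T = 296.0058 K = 22.8558 C

22.8558 degrees Celsius


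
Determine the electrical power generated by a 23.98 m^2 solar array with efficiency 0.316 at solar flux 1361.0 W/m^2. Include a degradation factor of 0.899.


P = area * eta * S * degradation
P = 23.98 * 0.316 * 1361.0 * 0.899
P = 9271.5870 W

9271.5870 W


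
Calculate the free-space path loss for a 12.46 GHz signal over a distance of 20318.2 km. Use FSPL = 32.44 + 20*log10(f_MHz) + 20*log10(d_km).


f = 12.46 GHz = 12460.0000 MHz
d = 20318.2 km
FSPL = 32.44 + 20*log10(12460.0000) + 20*log10(20318.2)
FSPL = 32.44 + 81.9104 + 86.1577
FSPL = 200.5081 dB

200.5081 dB


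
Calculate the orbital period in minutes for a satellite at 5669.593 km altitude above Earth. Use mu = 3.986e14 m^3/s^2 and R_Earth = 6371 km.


r = 12040.5930 km = 1.2040593e+07 m
T = 2*pi*sqrt(r^3/mu) = 2*pi*sqrt(1.7455956e+21 / 3.986e14)
T = 13148.7066 s = 219.1451 min

219.1451 minutes


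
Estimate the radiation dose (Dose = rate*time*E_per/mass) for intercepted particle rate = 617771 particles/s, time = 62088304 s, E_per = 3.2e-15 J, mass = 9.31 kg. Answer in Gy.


Total energy deposited = rate * time * E_per
  = 617771 * 62088304 * 3.2e-15 = 0.1227403 J
Dose = E_total / mass = 0.1227403 / 9.31
Dose = 0.01318371 Gy

0.0132 Gy


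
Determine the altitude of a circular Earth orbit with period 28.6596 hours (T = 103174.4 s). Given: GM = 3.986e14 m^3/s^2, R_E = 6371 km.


T = 103174.4 s
r = (mu*T^2/(4*pi^2))^(1/3) = (3.986e14 * 103174.4^2 / (4*pi^2))^(1/3)
r = 4.7545252e+07 m = 47545.2520 km
alt = r - R_E = 47545.2520 - 6371 = 41174.2520 km

41174.2520 km


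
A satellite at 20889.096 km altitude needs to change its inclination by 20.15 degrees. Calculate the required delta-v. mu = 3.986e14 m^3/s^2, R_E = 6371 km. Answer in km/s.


r = 27260.0960 km = 2.7260096e+07 m
V = sqrt(mu/r) = 3823.8862 m/s
di = 20.15 deg = 0.3516838 rad
dV = 2*V*sin(di/2) = 2*3823.8862*sin(0.1758419)
dV = 1337.8794 m/s = 1.3379 km/s

1.3379 km/s


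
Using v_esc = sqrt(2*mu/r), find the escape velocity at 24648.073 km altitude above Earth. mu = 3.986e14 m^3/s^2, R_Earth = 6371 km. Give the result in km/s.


r = 6371.0 + 24648.073 = 31019.0730 km = 3.1019073e+07 m
v_esc = sqrt(2*mu/r) = sqrt(2*3.986e14 / 3.1019073e+07)
v_esc = 5069.5480 m/s = 5.0695 km/s

5.0695 km/s


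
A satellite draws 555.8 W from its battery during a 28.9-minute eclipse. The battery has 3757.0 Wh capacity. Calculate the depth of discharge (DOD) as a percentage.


E_used = P * t / 60 = 555.8 * 28.9 / 60 = 267.7103 Wh
DOD = E_used / E_total * 100 = 267.7103 / 3757.0 * 100
DOD = 7.1256 %

7.1256 %


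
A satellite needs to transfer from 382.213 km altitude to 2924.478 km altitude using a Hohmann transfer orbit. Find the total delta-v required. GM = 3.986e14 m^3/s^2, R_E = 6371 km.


r1 = 6753.2130 km = 6.753213e+06 m
r2 = 9295.4780 km = 9.295478e+06 m
dv1 = sqrt(mu/r1)*(sqrt(2*r2/(r1+r2)) - 1) = 586.1459 m/s
dv2 = sqrt(mu/r2)*(1 - sqrt(2*r1/(r1+r2))) = 541.0099 m/s
total dv = |dv1| + |dv2| = 586.1459 + 541.0099 = 1127.1558 m/s = 1.1272 km/s

1.1272 km/s


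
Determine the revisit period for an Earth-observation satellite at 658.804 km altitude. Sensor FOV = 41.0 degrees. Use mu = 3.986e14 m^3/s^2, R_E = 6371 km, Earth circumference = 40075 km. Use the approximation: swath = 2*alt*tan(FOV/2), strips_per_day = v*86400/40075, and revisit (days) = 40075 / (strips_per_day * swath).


swath = 2*658.804*tan(0.3577925) = 492.6334 km
v = sqrt(mu/r) = 7530.0358 m/s = 7.5300 km/s
strips/day = v*86400/40075 = 7.5300*86400/40075 = 16.2344
coverage/day = strips * swath = 16.2344 * 492.6334 = 7997.6270 km
revisit = 40075 / 7997.6270 = 5.0109 days

5.0109 days


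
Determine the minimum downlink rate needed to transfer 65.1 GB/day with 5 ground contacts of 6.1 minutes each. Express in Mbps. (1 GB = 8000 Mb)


total contact time = 5 * 6.1 * 60 = 1830.0000 s
data = 65.1 GB = 520800.0000 Mb
rate = 520800.0000 / 1830.0000 = 284.5902 Mbps

284.5902 Mbps


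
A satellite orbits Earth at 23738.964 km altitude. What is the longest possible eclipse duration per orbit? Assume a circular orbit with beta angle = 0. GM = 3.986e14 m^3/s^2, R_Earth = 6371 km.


r = 30109.9640 km
T = 866.6133 min
Eclipse fraction = arcsin(R_E/r)/pi = arcsin(6371.0000/30109.9640)/pi
= arcsin(0.2115911)/pi = 0.0678645
Eclipse duration = 0.0678645 * 866.6133 = 58.8123 min

58.8123 minutes


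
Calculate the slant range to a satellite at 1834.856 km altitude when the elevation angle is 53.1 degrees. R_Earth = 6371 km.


h = 1834.856 km, el = 53.1 deg
d = -R_E*sin(el) + sqrt((R_E*sin(el))^2 + 2*R_E*h + h^2)
d = -6371.0000*sin(0.9267698) + sqrt((6371.0000*0.7996847)^2 + 2*6371.0000*1834.856 + 1834.856^2)
d = 2164.9147 km

2164.9147 km


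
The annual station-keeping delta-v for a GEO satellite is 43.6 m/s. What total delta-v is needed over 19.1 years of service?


dV = rate * years = 43.6 * 19.1
dV = 832.7600 m/s

832.7600 m/s


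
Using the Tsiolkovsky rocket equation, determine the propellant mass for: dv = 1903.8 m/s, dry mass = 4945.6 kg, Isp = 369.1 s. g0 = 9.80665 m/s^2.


ve = Isp * g0 = 369.1 * 9.80665 = 3619.634515 m/s
mass ratio = exp(dv/ve) = exp(1903.8/3619.634515) = 1.69209043
m_prop = m_dry * (mr - 1) = 4945.6 * (1.69209043 - 1)
m_prop = 3422.8024 kg

3422.8024 kg


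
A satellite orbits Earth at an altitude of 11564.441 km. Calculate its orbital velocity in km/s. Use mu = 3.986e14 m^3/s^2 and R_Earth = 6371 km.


r = R_E + alt = 6371.0 + 11564.441 = 17935.4410 km = 1.7935441e+07 m
v = sqrt(mu/r) = sqrt(3.986e14 / 1.7935441e+07) = 4714.2501 m/s = 4.7143 km/s

4.7143 km/s


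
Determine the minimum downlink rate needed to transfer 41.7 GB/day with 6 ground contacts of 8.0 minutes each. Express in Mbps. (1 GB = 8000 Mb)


total contact time = 6 * 8.0 * 60 = 2880.0000 s
data = 41.7 GB = 333600.0000 Mb
rate = 333600.0000 / 2880.0000 = 115.8333 Mbps

115.8333 Mbps


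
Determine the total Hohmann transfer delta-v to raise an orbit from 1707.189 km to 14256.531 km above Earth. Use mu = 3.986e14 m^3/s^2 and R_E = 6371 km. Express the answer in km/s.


r1 = 8078.1890 km = 8.078189e+06 m
r2 = 20627.5310 km = 2.0627531e+07 m
dv1 = sqrt(mu/r1)*(sqrt(2*r2/(r1+r2)) - 1) = 1396.6071 m/s
dv2 = sqrt(mu/r2)*(1 - sqrt(2*r1/(r1+r2))) = 1098.0074 m/s
total dv = |dv1| + |dv2| = 1396.6071 + 1098.0074 = 2494.6145 m/s = 2.4946 km/s

2.4946 km/s


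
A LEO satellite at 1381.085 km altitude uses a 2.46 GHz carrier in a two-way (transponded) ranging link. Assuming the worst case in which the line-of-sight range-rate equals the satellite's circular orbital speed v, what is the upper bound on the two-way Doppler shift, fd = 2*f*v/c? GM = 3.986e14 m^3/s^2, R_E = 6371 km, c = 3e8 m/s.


r = 7.752085e+06 m
v = sqrt(mu/r) = 7170.6642 m/s (worst-case radial velocity)
f = 2.46 GHz = 2.46e+09 Hz
fd = 2*f*v/c = 2*2.46e+09*7170.6642/3.0e+08
fd = 117598.8926 Hz

117598.8926 Hz


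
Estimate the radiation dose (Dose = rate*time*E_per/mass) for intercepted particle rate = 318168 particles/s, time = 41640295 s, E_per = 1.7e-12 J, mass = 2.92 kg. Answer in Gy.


Total energy deposited = rate * time * E_per
  = 318168 * 41640295 * 1.7e-12 = 22.5226 J
Dose = E_total / mass = 22.5226 / 2.92
Dose = 7.7132 Gy

7.7132 Gy


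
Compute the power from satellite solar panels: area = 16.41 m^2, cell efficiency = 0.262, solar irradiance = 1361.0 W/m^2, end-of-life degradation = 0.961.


P = area * eta * S * degradation
P = 16.41 * 0.262 * 1361.0 * 0.961
P = 5623.3017 W

5623.3017 W


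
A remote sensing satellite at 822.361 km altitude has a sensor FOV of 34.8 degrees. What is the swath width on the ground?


FOV = 34.8 deg = 0.6073746 rad
swath = 2 * alt * tan(FOV/2) = 2 * 822.361 * tan(0.3036873)
swath = 2 * 822.361 * 0.313381
swath = 515.4246 km

515.4246 km


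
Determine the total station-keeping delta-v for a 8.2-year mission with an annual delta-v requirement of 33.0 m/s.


dV = rate * years = 33.0 * 8.2
dV = 270.6000 m/s

270.6000 m/s


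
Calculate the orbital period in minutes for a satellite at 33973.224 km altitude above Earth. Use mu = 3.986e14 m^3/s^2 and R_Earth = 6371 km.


r = 40344.2240 km = 4.0344224e+07 m
T = 2*pi*sqrt(r^3/mu) = 2*pi*sqrt(6.5666535e+22 / 3.986e14)
T = 80646.0816 s = 1344.1014 min

1344.1014 minutes


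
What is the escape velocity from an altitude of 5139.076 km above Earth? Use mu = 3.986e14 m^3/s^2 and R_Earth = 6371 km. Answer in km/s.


r = 6371.0 + 5139.076 = 11510.0760 km = 1.1510076e+07 m
v_esc = sqrt(2*mu/r) = sqrt(2*3.986e14 / 1.1510076e+07)
v_esc = 8322.3227 m/s = 8.3223 km/s

8.3223 km/s


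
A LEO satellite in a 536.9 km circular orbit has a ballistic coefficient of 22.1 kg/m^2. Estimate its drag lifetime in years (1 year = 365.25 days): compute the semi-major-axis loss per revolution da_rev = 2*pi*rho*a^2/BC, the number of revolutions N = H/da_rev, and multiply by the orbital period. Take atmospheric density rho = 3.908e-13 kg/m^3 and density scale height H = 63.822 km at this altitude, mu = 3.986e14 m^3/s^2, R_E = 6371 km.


a = R_E + alt = 6907.9000 km = 6.9079e+06 m
da_rev = 2*pi*rho*a^2/BC = 2*pi*3.908e-13*(6.9079e+06)^2/22.1 = 5.301933 m per revolution
N = H/da_rev = 63822.0000 m / 5.301933 m = 12037.4966 revolutions
P = 2*pi*sqrt(a^3/mu) = 5713.8691 s
lifetime = N*P = 12037.4966 * 5713.8691 = 6.8780679e+07 s = 796.0727 days
years = 796.0727 / 365.25 = 2.1795 years

2.1795 years


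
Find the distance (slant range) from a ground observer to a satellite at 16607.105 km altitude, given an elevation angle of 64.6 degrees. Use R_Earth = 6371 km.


h = 16607.105 km, el = 64.6 deg
d = -R_E*sin(el) + sqrt((R_E*sin(el))^2 + 2*R_E*h + h^2)
d = -6371.0000*sin(1.1275) + sqrt((6371.0000*0.9033353)^2 + 2*6371.0000*16607.105 + 16607.105^2)
d = 17059.8768 km

17059.8768 km


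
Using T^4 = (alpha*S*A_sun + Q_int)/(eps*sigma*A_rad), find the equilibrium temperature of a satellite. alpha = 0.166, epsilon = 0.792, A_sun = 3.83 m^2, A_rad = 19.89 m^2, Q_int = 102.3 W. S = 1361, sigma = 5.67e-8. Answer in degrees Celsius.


Numerator = alpha*S*A_sun + Q_int = 0.166*1361*3.83 + 102.3 = 967.5966 W
Denominator = eps*sigma*A_rad = 0.792*5.67e-8*19.89 = 8.931883e-07 W/K^4
T^4 = 1.0833064e+09 K^4
T = 181.4211 K = -91.7289 C

-91.7289 degrees Celsius


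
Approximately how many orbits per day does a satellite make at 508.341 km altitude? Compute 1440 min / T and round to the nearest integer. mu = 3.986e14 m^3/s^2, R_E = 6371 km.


r = 6.879341e+06 m
T = 2*pi*sqrt(r^3/mu) = 5678.4719 s = 94.6412 min
revs/day = 1440 / 94.6412 = 15.2154
Rounded: 15 revolutions per day

15 revolutions per day


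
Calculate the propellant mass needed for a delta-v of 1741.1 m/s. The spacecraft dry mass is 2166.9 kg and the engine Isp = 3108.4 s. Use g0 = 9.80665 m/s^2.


ve = Isp * g0 = 3108.4 * 9.80665 = 30482.990860 m/s
mass ratio = exp(dv/ve) = exp(1741.1/30482.990860) = 1.05877978
m_prop = m_dry * (mr - 1) = 2166.9 * (1.05877978 - 1)
m_prop = 127.3699 kg

127.3699 kg


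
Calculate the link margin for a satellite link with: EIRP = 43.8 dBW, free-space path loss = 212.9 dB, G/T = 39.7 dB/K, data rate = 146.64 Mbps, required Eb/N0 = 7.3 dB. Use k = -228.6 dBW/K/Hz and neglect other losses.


C/N0 = EIRP - FSPL + G/T - k = 43.8 - 212.9 + 39.7 - (-228.6)
C/N0 = 99.2000 dB-Hz
R_b = 146.64 Mbps = 1.4664e+08 bps -> 10*log10(R_b) = 81.6625 dB-Hz
Eb/N0 = C/N0 - 10*log10(R_b) = 99.2000 - 81.6625 = 17.5375 dB
Margin = Eb/N0 - Eb/N0_req = 17.5375 - 7.3 = 10.2375 dB (link closes)

10.2375 dB


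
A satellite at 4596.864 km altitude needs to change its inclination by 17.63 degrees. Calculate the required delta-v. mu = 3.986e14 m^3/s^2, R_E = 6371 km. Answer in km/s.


r = 10967.8640 km = 1.0967864e+07 m
V = sqrt(mu/r) = 6028.4771 m/s
di = 17.63 deg = 0.3077015 rad
dV = 2*V*sin(di/2) = 2*6028.4771*sin(0.1538508)
dV = 1847.6625 m/s = 1.8477 km/s

1.8477 km/s


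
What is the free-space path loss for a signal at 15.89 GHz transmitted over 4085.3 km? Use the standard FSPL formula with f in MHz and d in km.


f = 15.89 GHz = 15890.0000 MHz
d = 4085.3 km
FSPL = 32.44 + 20*log10(15890.0000) + 20*log10(4085.3)
FSPL = 32.44 + 84.0225 + 72.2245
FSPL = 188.6870 dB

188.6870 dB


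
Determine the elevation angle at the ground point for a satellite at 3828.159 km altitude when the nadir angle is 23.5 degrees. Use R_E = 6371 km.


r = R_E + alt = 10199.1590 km
Law of sines in the satellite / Earth-center / ground-point triangle:
  sin(nadir)/R_E = sin(90 + el)/r  =>  cos(el) = (r/R_E)*sin(nadir)
cos(el) = (10199.1590 / 6371.0000) * sin(23.5 deg) = 0.6383464
el = arccos(0.6383464) = 50.3314 deg
(Earth-central angle = 90 - nadir - el = 16.1686 deg)

50.3314 degrees


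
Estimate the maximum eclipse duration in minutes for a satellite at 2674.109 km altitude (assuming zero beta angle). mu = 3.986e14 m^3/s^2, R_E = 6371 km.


r = 9045.1090 km
T = 142.6858 min
Eclipse fraction = arcsin(R_E/r)/pi = arcsin(6371.0000/9045.1090)/pi
= arcsin(0.7043586)/pi = 0.2487653
Eclipse duration = 0.2487653 * 142.6858 = 35.4953 min

35.4953 minutes


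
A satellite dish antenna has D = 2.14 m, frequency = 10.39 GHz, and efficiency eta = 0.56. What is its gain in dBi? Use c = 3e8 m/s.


lambda = c/f = 3e8 / 1.039e+10 = 0.02887392 m
G = eta*(pi*D/lambda)^2 = 0.56*(pi*2.14/0.02887392)^2
G = 30360.1494 (linear)
G = 10*log10(30360.1494) = 44.8230 dBi

44.8230 dBi


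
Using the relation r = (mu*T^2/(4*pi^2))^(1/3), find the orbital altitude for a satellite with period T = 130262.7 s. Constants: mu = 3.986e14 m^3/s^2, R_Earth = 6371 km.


T = 130262.7 s
r = (mu*T^2/(4*pi^2))^(1/3) = (3.986e14 * 130262.7^2 / (4*pi^2))^(1/3)
r = 5.5540004e+07 m = 55540.0035 km
alt = r - R_E = 55540.0035 - 6371 = 49169.0035 km

49169.0035 km


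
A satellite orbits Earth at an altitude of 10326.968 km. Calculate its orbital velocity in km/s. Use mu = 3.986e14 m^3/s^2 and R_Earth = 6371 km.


r = R_E + alt = 6371.0 + 10326.968 = 16697.9680 km = 1.6697968e+07 m
v = sqrt(mu/r) = sqrt(3.986e14 / 1.6697968e+07) = 4885.8129 m/s = 4.8858 km/s

4.8858 km/s


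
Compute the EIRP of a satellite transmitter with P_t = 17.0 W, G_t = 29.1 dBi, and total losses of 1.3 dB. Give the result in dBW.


Pt = 17.0 W = 12.3045 dBW
EIRP = Pt_dBW + Gt - losses = 12.3045 + 29.1 - 1.3 = 40.1045 dBW

40.1045 dBW


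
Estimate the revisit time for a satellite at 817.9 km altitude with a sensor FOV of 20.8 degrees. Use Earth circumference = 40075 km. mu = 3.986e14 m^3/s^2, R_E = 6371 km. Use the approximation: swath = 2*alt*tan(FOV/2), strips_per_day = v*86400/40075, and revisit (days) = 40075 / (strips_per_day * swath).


swath = 2*817.9*tan(0.1815142) = 300.2255 km
v = sqrt(mu/r) = 7446.2468 m/s = 7.4462 km/s
strips/day = v*86400/40075 = 7.4462*86400/40075 = 16.0538
coverage/day = strips * swath = 16.0538 * 300.2255 = 4819.7575 km
revisit = 40075 / 4819.7575 = 8.3147 days

8.3147 days


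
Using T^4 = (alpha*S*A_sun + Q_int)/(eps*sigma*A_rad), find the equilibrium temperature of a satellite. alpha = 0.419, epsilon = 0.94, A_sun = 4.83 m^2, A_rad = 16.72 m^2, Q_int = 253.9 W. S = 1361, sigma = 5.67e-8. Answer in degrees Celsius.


Numerator = alpha*S*A_sun + Q_int = 0.419*1361*4.83 + 253.9 = 3008.2510 W
Denominator = eps*sigma*A_rad = 0.94*5.67e-8*16.72 = 8.9114256e-07 W/K^4
T^4 = 3.3757236e+09 K^4
T = 241.0414 K = -32.1086 C

-32.1086 degrees Celsius


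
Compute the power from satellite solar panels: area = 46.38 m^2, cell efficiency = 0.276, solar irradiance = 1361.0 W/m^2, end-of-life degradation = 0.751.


P = area * eta * S * degradation
P = 46.38 * 0.276 * 1361.0 * 0.751
P = 13083.9203 W

13083.9203 W


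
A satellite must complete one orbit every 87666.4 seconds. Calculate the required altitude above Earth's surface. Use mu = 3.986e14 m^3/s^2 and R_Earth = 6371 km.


T = 87666.4 s
r = (mu*T^2/(4*pi^2))^(1/3) = (3.986e14 * 87666.4^2 / (4*pi^2))^(1/3)
r = 4.2652841e+07 m = 42652.8414 km
alt = r - R_E = 42652.8414 - 6371 = 36281.8414 km

36281.8414 km


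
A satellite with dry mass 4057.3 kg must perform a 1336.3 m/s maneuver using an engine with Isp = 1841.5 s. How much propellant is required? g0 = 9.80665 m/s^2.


ve = Isp * g0 = 1841.5 * 9.80665 = 18058.945975 m/s
mass ratio = exp(dv/ve) = exp(1336.3/18058.945975) = 1.07680311
m_prop = m_dry * (mr - 1) = 4057.3 * (1.07680311 - 1)
m_prop = 311.6133 kg

311.6133 kg


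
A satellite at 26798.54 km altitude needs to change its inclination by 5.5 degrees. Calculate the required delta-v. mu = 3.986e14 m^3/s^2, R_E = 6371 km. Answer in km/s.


r = 33169.5400 km = 3.316954e+07 m
V = sqrt(mu/r) = 3466.5616 m/s
di = 5.5 deg = 0.09599311 rad
dV = 2*V*sin(di/2) = 2*3466.5616*sin(0.04799655)
dV = 332.6383 m/s = 0.3326383 km/s

0.3326 km/s


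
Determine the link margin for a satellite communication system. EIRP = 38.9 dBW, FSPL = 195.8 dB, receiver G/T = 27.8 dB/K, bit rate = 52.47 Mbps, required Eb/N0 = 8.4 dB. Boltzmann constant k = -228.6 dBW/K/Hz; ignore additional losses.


C/N0 = EIRP - FSPL + G/T - k = 38.9 - 195.8 + 27.8 - (-228.6)
C/N0 = 99.5000 dB-Hz
R_b = 52.47 Mbps = 5.247e+07 bps -> 10*log10(R_b) = 77.1991 dB-Hz
Eb/N0 = C/N0 - 10*log10(R_b) = 99.5000 - 77.1991 = 22.3009 dB
Margin = Eb/N0 - Eb/N0_req = 22.3009 - 8.4 = 13.9009 dB (link closes)

13.9009 dB


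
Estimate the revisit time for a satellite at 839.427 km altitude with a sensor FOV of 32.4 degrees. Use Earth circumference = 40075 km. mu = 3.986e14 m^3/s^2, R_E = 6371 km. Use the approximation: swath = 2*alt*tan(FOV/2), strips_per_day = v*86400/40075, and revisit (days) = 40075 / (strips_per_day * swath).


swath = 2*839.427*tan(0.2827433) = 487.7522 km
v = sqrt(mu/r) = 7435.1230 m/s = 7.4351 km/s
strips/day = v*86400/40075 = 7.4351*86400/40075 = 16.0298
coverage/day = strips * swath = 16.0298 * 487.7522 = 7818.5746 km
revisit = 40075 / 7818.5746 = 5.1256 days

5.1256 days


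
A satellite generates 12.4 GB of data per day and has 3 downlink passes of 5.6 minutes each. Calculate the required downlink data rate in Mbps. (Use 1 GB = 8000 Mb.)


total contact time = 3 * 5.6 * 60 = 1008.0000 s
data = 12.4 GB = 99200.0000 Mb
rate = 99200.0000 / 1008.0000 = 98.4127 Mbps

98.4127 Mbps


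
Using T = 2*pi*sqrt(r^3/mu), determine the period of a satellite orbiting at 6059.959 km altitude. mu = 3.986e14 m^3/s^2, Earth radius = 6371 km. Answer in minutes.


r = 12430.9590 km = 1.2430959e+07 m
T = 2*pi*sqrt(r^3/mu) = 2*pi*sqrt(1.9209405e+21 / 3.986e14)
T = 13793.2997 s = 229.8883 min

229.8883 minutes


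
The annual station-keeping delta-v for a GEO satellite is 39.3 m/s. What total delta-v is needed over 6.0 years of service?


dV = rate * years = 39.3 * 6.0
dV = 235.8000 m/s

235.8000 m/s


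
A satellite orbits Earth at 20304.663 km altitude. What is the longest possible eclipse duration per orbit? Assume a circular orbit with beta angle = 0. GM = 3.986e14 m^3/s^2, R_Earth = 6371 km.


r = 26675.6630 km
T = 722.6580 min
Eclipse fraction = arcsin(R_E/r)/pi = arcsin(6371.0000/26675.6630)/pi
= arcsin(0.2388319)/pi = 0.0767645
Eclipse duration = 0.0767645 * 722.6580 = 55.4745 min

55.4745 minutes


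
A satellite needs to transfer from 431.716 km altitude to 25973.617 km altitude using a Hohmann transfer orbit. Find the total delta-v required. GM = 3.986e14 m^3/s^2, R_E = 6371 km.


r1 = 6802.7160 km = 6.802716e+06 m
r2 = 32344.6170 km = 3.2344617e+07 m
dv1 = sqrt(mu/r1)*(sqrt(2*r2/(r1+r2)) - 1) = 2185.2510 m/s
dv2 = sqrt(mu/r2)*(1 - sqrt(2*r1/(r1+r2))) = 1440.9545 m/s
total dv = |dv1| + |dv2| = 2185.2510 + 1440.9545 = 3626.2054 m/s = 3.6262 km/s

3.6262 km/s


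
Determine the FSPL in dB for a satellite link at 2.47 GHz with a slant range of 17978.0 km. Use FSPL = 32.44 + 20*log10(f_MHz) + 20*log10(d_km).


f = 2.47 GHz = 2470.0000 MHz
d = 17978.0 km
FSPL = 32.44 + 20*log10(2470.0000) + 20*log10(17978.0)
FSPL = 32.44 + 67.8539 + 85.0948
FSPL = 185.3888 dB

185.3888 dB


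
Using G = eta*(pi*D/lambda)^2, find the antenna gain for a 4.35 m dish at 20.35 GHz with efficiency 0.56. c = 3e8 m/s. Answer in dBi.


lambda = c/f = 3e8 / 2.035e+10 = 0.01474201 m
G = eta*(pi*D/lambda)^2 = 0.56*(pi*4.35/0.01474201)^2
G = 481229.9008 (linear)
G = 10*log10(481229.9008) = 56.8235 dBi

56.8235 dBi


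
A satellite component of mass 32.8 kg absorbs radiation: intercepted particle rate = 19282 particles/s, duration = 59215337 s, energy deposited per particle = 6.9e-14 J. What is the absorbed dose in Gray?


Total energy deposited = rate * time * E_per
  = 19282 * 59215337 * 6.9e-14 = 0.07878352 J
Dose = E_total / mass = 0.07878352 / 32.8
Dose = 0.002401937 Gy

0.0024 Gy


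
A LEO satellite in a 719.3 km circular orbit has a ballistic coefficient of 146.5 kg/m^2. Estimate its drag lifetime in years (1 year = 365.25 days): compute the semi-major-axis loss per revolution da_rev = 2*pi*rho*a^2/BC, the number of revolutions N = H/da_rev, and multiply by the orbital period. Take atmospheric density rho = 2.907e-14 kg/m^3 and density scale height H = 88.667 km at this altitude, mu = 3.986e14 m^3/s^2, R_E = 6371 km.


a = R_E + alt = 7090.3000 km = 7.0903e+06 m
da_rev = 2*pi*rho*a^2/BC = 2*pi*2.907e-14*(7.0903e+06)^2/146.5 = 0.0626781974 m per revolution
N = H/da_rev = 88667.0000 m / 0.0626781974 m = 1.4146386e+06 revolutions
P = 2*pi*sqrt(a^3/mu) = 5941.6647 s
lifetime = N*P = 1.4146386e+06 * 5941.6647 = 8.4053084e+09 s = 97283.6625 days
years = 97283.6625 / 365.25 = 266.3482 years

266.3482 years


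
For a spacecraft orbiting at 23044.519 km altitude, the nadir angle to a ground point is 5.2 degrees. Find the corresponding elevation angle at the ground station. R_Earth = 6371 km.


r = R_E + alt = 29415.5190 km
Law of sines in the satellite / Earth-center / ground-point triangle:
  sin(nadir)/R_E = sin(90 + el)/r  =>  cos(el) = (r/R_E)*sin(nadir)
cos(el) = (29415.5190 / 6371.0000) * sin(5.2 deg) = 0.4184593
el = arccos(0.4184593) = 65.2626 deg
(Earth-central angle = 90 - nadir - el = 19.5374 deg)

65.2626 degrees


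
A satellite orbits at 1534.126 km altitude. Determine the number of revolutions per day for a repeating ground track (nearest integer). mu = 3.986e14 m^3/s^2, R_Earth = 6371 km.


r = 7.905126e+06 m
T = 2*pi*sqrt(r^3/mu) = 6994.7857 s = 116.5798 min
revs/day = 1440 / 116.5798 = 12.3521
Rounded: 12 revolutions per day

12 revolutions per day


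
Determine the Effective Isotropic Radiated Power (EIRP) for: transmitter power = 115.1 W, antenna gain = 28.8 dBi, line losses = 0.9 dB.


Pt = 115.1 W = 20.6108 dBW
EIRP = Pt_dBW + Gt - losses = 20.6108 + 28.8 - 0.9 = 48.5108 dBW

48.5108 dBW


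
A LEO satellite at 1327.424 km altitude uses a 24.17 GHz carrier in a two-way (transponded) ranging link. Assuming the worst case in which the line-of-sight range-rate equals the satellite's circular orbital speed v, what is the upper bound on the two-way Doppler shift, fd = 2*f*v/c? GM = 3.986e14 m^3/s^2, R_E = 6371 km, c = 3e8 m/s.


r = 7.698424e+06 m
v = sqrt(mu/r) = 7195.6119 m/s (worst-case radial velocity)
f = 24.17 GHz = 2.417e+10 Hz
fd = 2*f*v/c = 2*2.417e+10*7195.6119/3.0e+08
fd = 1.1594529e+06 Hz

1.1595e+06 Hz


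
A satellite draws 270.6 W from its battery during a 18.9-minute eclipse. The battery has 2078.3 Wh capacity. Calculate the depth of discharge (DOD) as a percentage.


E_used = P * t / 60 = 270.6 * 18.9 / 60 = 85.2390 Wh
DOD = E_used / E_total * 100 = 85.2390 / 2078.3 * 100
DOD = 4.1014 %

4.1014 %


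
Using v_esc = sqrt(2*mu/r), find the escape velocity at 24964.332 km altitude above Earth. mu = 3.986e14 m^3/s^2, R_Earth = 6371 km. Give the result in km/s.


r = 6371.0 + 24964.332 = 31335.3320 km = 3.1335332e+07 m
v_esc = sqrt(2*mu/r) = sqrt(2*3.986e14 / 3.1335332e+07)
v_esc = 5043.9003 m/s = 5.0439 km/s

5.0439 km/s


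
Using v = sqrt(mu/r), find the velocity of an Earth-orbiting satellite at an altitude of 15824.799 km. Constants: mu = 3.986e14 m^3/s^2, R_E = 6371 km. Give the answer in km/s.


r = R_E + alt = 6371.0 + 15824.799 = 22195.7990 km = 2.2195799e+07 m
v = sqrt(mu/r) = sqrt(3.986e14 / 2.2195799e+07) = 4237.7297 m/s = 4.2377 km/s

4.2377 km/s


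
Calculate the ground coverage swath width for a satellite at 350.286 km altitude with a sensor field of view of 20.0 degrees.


FOV = 20.0 deg = 0.3490659 rad
swath = 2 * alt * tan(FOV/2) = 2 * 350.286 * tan(0.1745329)
swath = 2 * 350.286 * 0.176327
swath = 123.5297 km

123.5297 km


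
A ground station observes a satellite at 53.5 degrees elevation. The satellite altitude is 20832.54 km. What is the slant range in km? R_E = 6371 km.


h = 20832.54 km, el = 53.5 deg
d = -R_E*sin(el) + sqrt((R_E*sin(el))^2 + 2*R_E*h + h^2)
d = -6371.0000*sin(0.9337511) + sqrt((6371.0000*0.8038569)^2 + 2*6371.0000*20832.54 + 20832.54^2)
d = 21816.9167 km

21816.9167 km


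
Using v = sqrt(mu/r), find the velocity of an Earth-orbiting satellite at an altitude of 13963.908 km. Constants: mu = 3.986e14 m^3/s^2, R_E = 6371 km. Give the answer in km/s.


r = R_E + alt = 6371.0 + 13963.908 = 20334.9080 km = 2.0334908e+07 m
v = sqrt(mu/r) = sqrt(3.986e14 / 2.0334908e+07) = 4427.3876 m/s = 4.4274 km/s

4.4274 km/s


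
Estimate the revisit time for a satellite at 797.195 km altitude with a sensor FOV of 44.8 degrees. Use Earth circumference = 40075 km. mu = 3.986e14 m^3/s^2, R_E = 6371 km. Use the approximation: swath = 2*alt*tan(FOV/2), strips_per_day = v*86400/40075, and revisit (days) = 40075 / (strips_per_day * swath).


swath = 2*797.195*tan(0.3909538) = 657.1601 km
v = sqrt(mu/r) = 7456.9931 m/s = 7.4570 km/s
strips/day = v*86400/40075 = 7.4570*86400/40075 = 16.0770
coverage/day = strips * swath = 16.0770 * 657.1601 = 10565.1378 km
revisit = 40075 / 10565.1378 = 3.7931 days

3.7931 days


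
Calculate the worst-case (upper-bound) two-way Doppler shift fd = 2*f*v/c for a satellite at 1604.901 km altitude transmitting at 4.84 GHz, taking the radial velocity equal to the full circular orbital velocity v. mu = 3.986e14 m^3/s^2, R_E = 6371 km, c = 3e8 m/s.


r = 7.975901e+06 m
v = sqrt(mu/r) = 7069.3384 m/s (worst-case radial velocity)
f = 4.84 GHz = 4.84e+09 Hz
fd = 2*f*v/c = 2*4.84e+09*7069.3384/3.0e+08
fd = 228103.9850 Hz

228103.9850 Hz


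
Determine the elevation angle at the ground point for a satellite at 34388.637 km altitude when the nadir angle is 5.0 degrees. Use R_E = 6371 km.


r = R_E + alt = 40759.6370 km
Law of sines in the satellite / Earth-center / ground-point triangle:
  sin(nadir)/R_E = sin(90 + el)/r  =>  cos(el) = (r/R_E)*sin(nadir)
cos(el) = (40759.6370 / 6371.0000) * sin(5.0 deg) = 0.5575948
el = arccos(0.5575948) = 56.1104 deg
(Earth-central angle = 90 - nadir - el = 28.8896 deg)

56.1104 degrees


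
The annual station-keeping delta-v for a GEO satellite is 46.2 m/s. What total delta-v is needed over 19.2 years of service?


dV = rate * years = 46.2 * 19.2
dV = 887.0400 m/s

887.0400 m/s


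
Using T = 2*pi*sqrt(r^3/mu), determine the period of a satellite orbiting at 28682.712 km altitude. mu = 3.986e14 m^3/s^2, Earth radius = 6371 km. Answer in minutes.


r = 35053.7120 km = 3.5053712e+07 m
T = 2*pi*sqrt(r^3/mu) = 2*pi*sqrt(4.3072695e+22 / 3.986e14)
T = 65314.8964 s = 1088.5816 min

1088.5816 minutes


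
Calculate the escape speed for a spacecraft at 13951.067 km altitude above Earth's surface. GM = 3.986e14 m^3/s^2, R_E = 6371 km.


r = 6371.0 + 13951.067 = 20322.0670 km = 2.0322067e+07 m
v_esc = sqrt(2*mu/r) = sqrt(2*3.986e14 / 2.0322067e+07)
v_esc = 6263.2494 m/s = 6.2632 km/s

6.2632 km/s
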